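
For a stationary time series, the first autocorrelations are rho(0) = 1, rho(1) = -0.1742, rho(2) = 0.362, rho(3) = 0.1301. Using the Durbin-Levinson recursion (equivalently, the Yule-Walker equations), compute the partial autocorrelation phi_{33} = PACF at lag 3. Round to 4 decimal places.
\phi_{33} = 0.2700

The PACF at lag k is phi_{kk}, the last component of the solution
to the Yule-Walker system G_k phi = r_k where
  (G_k)_{ij} = rho(|i - j|), (r_k)_i = rho(i), i,j = 1..k.
Equivalently, Durbin-Levinson gives phi_{kk} iteratively:
  phi_{11} = rho(1)
  phi_{kk} = [rho(k) - sum_{j=1..k-1} phi_{k-1,j} rho(k-j)]
            / [1 - sum_{j=1..k-1} phi_{k-1,j} rho(j)],
  phi_{k,j} = phi_{k-1,j} - phi_{kk} phi_{k-1,k-j},  j = 1..k-1.
Step k = 1:
  phi_11 = rho(1) = -0.1742.
Step k = 2:
  phi_22 = [rho(2) - phi_11 rho(1)] / [1 - phi_11 rho(1)] = [0.362 - (-0.1742)(-0.1742)] / [1 - (-0.1742)(-0.1742)]
         = 0.33165436 / 0.96965436 = 0.342034.
  Update: phi_21 = phi_11 - phi_22 phi_11 = -0.1742 - (0.342034)(-0.1742) = -0.114618.
Step k = 3:
  phi_33 = [rho(3) - phi_21 rho(2) - phi_22 rho(1)] / [1 - phi_21 rho(1) - phi_22 rho(2)]
    numerator   = 0.1301 - (-0.114618)(0.362) - (0.342034)(-0.1742) = 0.23117388
    denominator = 1 - (-0.114618)(-0.1742) - (0.342034)(0.362) = 0.85621743
  phi_33 = 0.23117388 / 0.85621743 = 0.27.
Therefore phi_{33} = 0.2700.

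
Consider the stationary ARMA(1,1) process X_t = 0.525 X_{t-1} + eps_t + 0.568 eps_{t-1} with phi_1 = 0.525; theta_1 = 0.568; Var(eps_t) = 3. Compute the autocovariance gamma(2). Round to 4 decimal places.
\gamma(2) = 3.0852

Multiply the model equation by X_{t-k} and take expectations. With theta_0 = psi_0 = 1 and psi_j the MA(infinity) weights, this gives
  gamma(k) - sum_i phi_i gamma(k-i) = c_k,
  c_k = sigma^2 * sum_{j=k..q} theta_j psi_{j-k}   (c_k = 0 for k > q),
using gamma(-m) = gamma(m).
psi-weights needed (psi_j = theta_j + sum_i phi_i psi_{j-i}):
  psi_1 = theta_1 + phi_1 = 0.568 + (0.525) = 1.093
Right-hand sides:
  c_0 = sigma^2 (1 + theta_1 psi_1) = 3 * (1 + (0.568)(1.093)) = 3 * 1.620824 = 4.862472
  c_1 = sigma^2 theta_1 = 3 * (0.568) = 1.704
  c_2 = 0
Equations for k = 0 and k = 1 (AR order 1):
  gamma(0) = phi_1 gamma(1) + c_0
  gamma(1) = phi_1 gamma(0) + c_1
Substituting the second into the first: gamma(0) (1 - phi_1^2) = c_0 + phi_1 c_1, so
  gamma(0) = (c_0 + phi_1 c_1) / (1 - phi_1^2) = (4.862472 + (0.525)(1.704)) / (1 - (0.525)^2) = 5.757072 / 0.724375 = 7.94764.
  gamma(1) = phi_1 gamma(0) + c_1 = (0.525)(7.94764) + (1.704) = 5.876511.
For k = 2 (> q): gamma(2) = phi_1 gamma(1) = (0.525)(5.876511) = 3.085168.
Therefore gamma(2) = 3.0852 (to 4 decimal places).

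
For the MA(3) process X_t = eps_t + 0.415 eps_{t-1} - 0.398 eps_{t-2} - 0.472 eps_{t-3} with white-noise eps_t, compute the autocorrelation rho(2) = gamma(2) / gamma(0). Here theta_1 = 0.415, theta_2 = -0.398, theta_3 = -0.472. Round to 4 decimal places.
\rho(2) = -0.3823

For an MA(q) process with theta_0 = 1, the autocovariance is
  gamma(k) = sigma^2 * sum_{i=0..q-k} theta_i * theta_{i+k},
and rho(k) = gamma(k) / gamma(0). Sigma^2 cancels.
  numerator   = (1)*(-0.398) + (0.415)*(-0.472) = -0.59388.
  denominator = (1)^2 + (0.415)^2 + (-0.398)^2 + (-0.472)^2 = 1.553413.
  rho(2) = -0.59388 / 1.553413 = -0.3823.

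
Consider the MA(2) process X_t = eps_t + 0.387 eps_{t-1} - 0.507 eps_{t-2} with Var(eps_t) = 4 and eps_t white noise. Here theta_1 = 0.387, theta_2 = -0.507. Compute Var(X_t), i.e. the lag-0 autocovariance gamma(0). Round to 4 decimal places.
\gamma(0) = 5.6273

For an MA(q) process X_t = eps_t + sum_i theta_i eps_{t-i} with
Var(eps_t) = sigma^2, the variance is
  gamma(0) = sigma^2 * (1 + sum_i theta_i^2).
  sum_i theta_i^2 = (0.387)^2 + (-0.507)^2 = 0.149769 + 0.257049 = 0.406818.
  gamma(0) = 4 * (1 + 0.406818) = 4 * 1.406818 = 5.627272, which rounds to 5.6273.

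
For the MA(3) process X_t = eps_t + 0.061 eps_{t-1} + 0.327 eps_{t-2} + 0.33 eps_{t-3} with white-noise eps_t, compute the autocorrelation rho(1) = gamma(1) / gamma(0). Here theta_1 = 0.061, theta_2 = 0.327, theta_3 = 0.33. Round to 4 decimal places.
\rho(1) = 0.1549

For an MA(q) process with theta_0 = 1, the autocovariance is
  gamma(k) = sigma^2 * sum_{i=0..q-k} theta_i * theta_{i+k},
and rho(k) = gamma(k) / gamma(0). Sigma^2 cancels.
  numerator   = (1)*(0.061) + (0.061)*(0.327) + (0.327)*(0.33) = 0.188857.
  denominator = (1)^2 + (0.061)^2 + (0.327)^2 + (0.33)^2 = 1.21955.
  rho(1) = 0.188857 / 1.21955 = 0.1549.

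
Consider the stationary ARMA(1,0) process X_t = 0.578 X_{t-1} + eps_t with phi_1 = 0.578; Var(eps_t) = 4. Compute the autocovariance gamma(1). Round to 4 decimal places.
\gamma(1) = 3.4719

Multiply the model equation by X_{t-k} and take expectations. With theta_0 = psi_0 = 1 and psi_j the MA(infinity) weights, this gives
  gamma(k) - sum_i phi_i gamma(k-i) = c_k,
  c_k = sigma^2 * sum_{j=k..q} theta_j psi_{j-k}   (c_k = 0 for k > q),
using gamma(-m) = gamma(m).
Pure AR (q = 0): c_0 = sigma^2 = 4, c_k = 0 for k >= 1.
Equations for k = 0 and k = 1 (AR order 1):
  gamma(0) = phi_1 gamma(1) + c_0
  gamma(1) = phi_1 gamma(0) + c_1
Substituting the second into the first: gamma(0) (1 - phi_1^2) = c_0 + phi_1 c_1, so
  gamma(0) = c_0 / (1 - phi_1^2) = 4 / (1 - (0.578)^2) = 4 / 0.665916 = 6.006764.
  gamma(1) = phi_1 gamma(0) = (0.578)(6.006764) = 3.471909.
Therefore gamma(1) = 3.4719 (to 4 decimal places).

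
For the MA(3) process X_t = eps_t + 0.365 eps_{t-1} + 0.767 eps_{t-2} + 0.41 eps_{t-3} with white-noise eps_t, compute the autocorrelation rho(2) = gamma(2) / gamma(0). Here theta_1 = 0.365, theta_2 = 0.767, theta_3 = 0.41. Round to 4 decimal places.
\rho(2) = 0.4851

For an MA(q) process with theta_0 = 1, the autocovariance is
  gamma(k) = sigma^2 * sum_{i=0..q-k} theta_i * theta_{i+k},
and rho(k) = gamma(k) / gamma(0). Sigma^2 cancels.
  numerator   = (1)*(0.767) + (0.365)*(0.41) = 0.91665.
  denominator = (1)^2 + (0.365)^2 + (0.767)^2 + (0.41)^2 = 1.889614.
  rho(2) = 0.91665 / 1.889614 = 0.4851.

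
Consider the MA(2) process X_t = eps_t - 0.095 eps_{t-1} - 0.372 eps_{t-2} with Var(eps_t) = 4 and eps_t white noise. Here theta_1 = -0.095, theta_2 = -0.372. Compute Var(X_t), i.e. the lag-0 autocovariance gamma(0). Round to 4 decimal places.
\gamma(0) = 4.5896

For an MA(q) process X_t = eps_t + sum_i theta_i eps_{t-i} with
Var(eps_t) = sigma^2, the variance is
  gamma(0) = sigma^2 * (1 + sum_i theta_i^2).
  sum_i theta_i^2 = (-0.095)^2 + (-0.372)^2 = 0.009025 + 0.138384 = 0.147409.
  gamma(0) = 4 * (1 + 0.147409) = 4 * 1.147409 = 4.589636, which rounds to 4.5896.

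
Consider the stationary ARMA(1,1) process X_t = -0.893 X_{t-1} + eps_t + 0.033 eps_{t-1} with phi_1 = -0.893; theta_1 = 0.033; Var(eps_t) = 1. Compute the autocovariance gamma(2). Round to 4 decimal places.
\gamma(2) = 3.6798

Multiply the model equation by X_{t-k} and take expectations. With theta_0 = psi_0 = 1 and psi_j the MA(infinity) weights, this gives
  gamma(k) - sum_i phi_i gamma(k-i) = c_k,
  c_k = sigma^2 * sum_{j=k..q} theta_j psi_{j-k}   (c_k = 0 for k > q),
using gamma(-m) = gamma(m).
psi-weights needed (psi_j = theta_j + sum_i phi_i psi_{j-i}):
  psi_1 = theta_1 + phi_1 = 0.033 + (-0.893) = -0.86
Right-hand sides:
  c_0 = sigma^2 (1 + theta_1 psi_1) = 1 * (1 + (0.033)(-0.86)) = 1 * 0.97162 = 0.97162
  c_1 = sigma^2 theta_1 = 1 * (0.033) = 0.033
  c_2 = 0
Equations for k = 0 and k = 1 (AR order 1):
  gamma(0) = phi_1 gamma(1) + c_0
  gamma(1) = phi_1 gamma(0) + c_1
Substituting the second into the first: gamma(0) (1 - phi_1^2) = c_0 + phi_1 c_1, so
  gamma(0) = (c_0 + phi_1 c_1) / (1 - phi_1^2) = (0.97162 + (-0.893)(0.033)) / (1 - (-0.893)^2) = 0.942151 / 0.202551 = 4.651426.
  gamma(1) = phi_1 gamma(0) + c_1 = (-0.893)(4.651426) + (0.033) = -4.120723.
For k = 2 (> q): gamma(2) = phi_1 gamma(1) = (-0.893)(-4.120723) = 3.679806.
Therefore gamma(2) = 3.6798 (to 4 decimal places).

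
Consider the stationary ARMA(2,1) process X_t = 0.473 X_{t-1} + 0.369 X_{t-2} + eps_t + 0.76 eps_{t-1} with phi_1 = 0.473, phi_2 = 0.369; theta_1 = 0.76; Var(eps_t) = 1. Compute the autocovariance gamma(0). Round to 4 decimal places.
\gamma(0) = 7.1794

Multiply the model equation by X_{t-k} and take expectations. With theta_0 = psi_0 = 1 and psi_j the MA(infinity) weights, this gives
  gamma(k) - sum_i phi_i gamma(k-i) = c_k,
  c_k = sigma^2 * sum_{j=k..q} theta_j psi_{j-k}   (c_k = 0 for k > q),
using gamma(-m) = gamma(m).
psi-weights needed (psi_j = theta_j + sum_i phi_i psi_{j-i}):
  psi_1 = theta_1 + phi_1 = 0.76 + (0.473) = 1.233
Right-hand sides:
  c_0 = sigma^2 (1 + theta_1 psi_1) = 1 * (1 + (0.76)(1.233)) = 1 * 1.93708 = 1.93708
  c_1 = sigma^2 theta_1 = 1 * (0.76) = 0.76
  c_2 = 0
Equations for k = 0, 1, 2 (AR order 2, c_2 = 0):
  (E0) gamma(0) = phi_1 gamma(1) + phi_2 gamma(2) + c_0
  (E1) gamma(1) = phi_1 gamma(0) + phi_2 gamma(1) + c_1
  (E2) gamma(2) = phi_1 gamma(1) + phi_2 gamma(0)
From (E1): gamma(1) = A gamma(0) + B with
  A = phi_1 / (1 - phi_2) = 0.473 / 0.631 = 0.749604,   B = c_1 / (1 - phi_2) = 0.76 / 0.631 = 1.204437.
Insert (E2) into (E0): gamma(0) (1 - phi_2^2) = phi_1 (1 + phi_2) gamma(1) + c_0.
  phi_1 (1 + phi_2) = (0.473)(1.369) = 0.647537,   1 - phi_2^2 = 0.863839.
Replace gamma(1) by A gamma(0) + B and collect gamma(0):
  gamma(0) [0.863839 - (0.647537)(0.749604)] = (0.647537)(1.204437) + 1.93708
  gamma(0) * 0.378443 = 2.716998
  gamma(0) = 2.716998 / 0.378443 = 7.179415.
Therefore gamma(0) = 7.1794 (to 4 decimal places).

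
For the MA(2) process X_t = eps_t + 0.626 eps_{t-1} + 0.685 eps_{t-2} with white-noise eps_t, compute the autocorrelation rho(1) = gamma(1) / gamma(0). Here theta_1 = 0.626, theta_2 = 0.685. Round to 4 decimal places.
\rho(1) = 0.5668

For an MA(q) process with theta_0 = 1, the autocovariance is
  gamma(k) = sigma^2 * sum_{i=0..q-k} theta_i * theta_{i+k},
and rho(k) = gamma(k) / gamma(0). Sigma^2 cancels.
  numerator   = (1)*(0.626) + (0.626)*(0.685) = 1.05481.
  denominator = (1)^2 + (0.626)^2 + (0.685)^2 = 1.861101.
  rho(1) = 1.05481 / 1.861101 = 0.5668.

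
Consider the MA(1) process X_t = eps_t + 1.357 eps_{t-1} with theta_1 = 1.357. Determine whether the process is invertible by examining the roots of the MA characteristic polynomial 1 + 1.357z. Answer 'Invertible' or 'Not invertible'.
\text{Not invertible}

The MA(q) characteristic polynomial is P(z) = 1 + 1.357z.
Invertibility requires all roots to lie outside the unit circle, i.e. |z| > 1 for every root.
This is linear in z: 1 + (1.357) z = 0  =>  z = -1/(1.357) = -0.73692,  |z| = 0.73692.
Moduli of all roots: 0.7369.
All moduli strictly greater than 1? No.
Verdict: Not invertible.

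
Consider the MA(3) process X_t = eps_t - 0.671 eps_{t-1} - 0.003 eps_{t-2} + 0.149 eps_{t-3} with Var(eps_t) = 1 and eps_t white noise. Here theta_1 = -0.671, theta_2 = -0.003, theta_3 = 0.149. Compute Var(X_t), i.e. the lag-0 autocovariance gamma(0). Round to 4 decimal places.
\gamma(0) = 1.4725

For an MA(q) process X_t = eps_t + sum_i theta_i eps_{t-i} with
Var(eps_t) = sigma^2, the variance is
  gamma(0) = sigma^2 * (1 + sum_i theta_i^2).
  sum_i theta_i^2 = (-0.671)^2 + (-0.003)^2 + (0.149)^2 = 0.450241 + 0.000009 + 0.022201 = 0.472451.
  gamma(0) = 1 * (1 + 0.472451) = 1 * 1.472451 = 1.472451, which rounds to 1.4725.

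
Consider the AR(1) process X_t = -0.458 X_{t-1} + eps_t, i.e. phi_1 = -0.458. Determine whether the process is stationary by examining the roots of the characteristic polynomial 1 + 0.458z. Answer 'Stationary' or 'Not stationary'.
\text{Stationary}

The AR(p) characteristic polynomial is P(z) = 1 + 0.458z.
Stationarity requires all roots to lie outside the unit circle, i.e. |z| > 1 for every root.
This is linear in z: 1 + (0.458) z = 0  =>  z = -1/(0.458) = -2.183406,  |z| = 2.183406.
Moduli of all roots: 2.1834.
All moduli strictly greater than 1? Yes.
Verdict: Stationary.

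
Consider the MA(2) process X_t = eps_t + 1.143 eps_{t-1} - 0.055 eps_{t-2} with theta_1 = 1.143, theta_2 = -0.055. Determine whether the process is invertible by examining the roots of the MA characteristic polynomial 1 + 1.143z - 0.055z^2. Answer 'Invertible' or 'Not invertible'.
\text{Not invertible}

The MA(q) characteristic polynomial is P(z) = 1 + 1.143z - 0.055z^2.
Invertibility requires all roots to lie outside the unit circle, i.e. |z| > 1 for every root.
Set 1 + (1.143) z + (-0.055) z^2 = 0, i.e. a z^2 + b z + c = 0 with a = -0.055, b = 1.143, c = 1.
Discriminant D = b^2 - 4ac = (1.143)^2 - 4*(-0.055)*1 = 1.306449 - (-0.22) = 1.526449.
D >= 0, so the roots are real: z = (-b +/- sqrt(D)) / (2a) = (-1.143 +/- 1.235495) / (-0.11).
  z_1 = (-1.143 + 1.235495) / (-0.11) = -0.8409,   |z_1| = 0.8409.
  z_2 = (-1.143 - 1.235495) / (-0.11) = 21.6227,   |z_2| = 21.6227.
Moduli of all roots: 0.8409, 21.6227.
All moduli strictly greater than 1? No.
Verdict: Not invertible.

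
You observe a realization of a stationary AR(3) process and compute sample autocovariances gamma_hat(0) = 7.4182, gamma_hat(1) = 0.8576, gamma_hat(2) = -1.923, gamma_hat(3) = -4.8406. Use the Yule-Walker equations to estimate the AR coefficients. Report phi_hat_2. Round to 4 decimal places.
\hat\phi_{2} = -0.1820

The Yule-Walker equations for an AR(p) process read, in matrix form,
  Gamma_p phi = r_p,   with   (Gamma_p)_{ij} = gamma(|i - j|),
                       (r_p)_i = gamma(i),   i,j = 1..p.
Substitute the sample gammas (Toeplitz matrix and right-hand side of size 3):
  Gamma_p = [[7.4182, 0.8576, -1.923], [0.8576, 7.4182, 0.8576], [-1.923, 0.8576, 7.4182]]
  r_p     = [0.8576, -1.923, -4.8406]
Written out (R1..R3):
  (R1) 7.4182 phi_1 + 0.8576 phi_2 - 1.923 phi_3 = 0.8576
  (R2) 0.8576 phi_1 + 7.4182 phi_2 + 0.8576 phi_3 = -1.923
  (R3) -1.923 phi_1 + 0.8576 phi_2 + 7.4182 phi_3 = -4.8406
Gaussian elimination:
  R2 <- R2 - (0.8576/7.4182) R1 = R2 - (0.115608) R1:  7.319055 phi_2 + 1.079913 phi_3 = -2.022145
  R3 <- R3 - (-1.923/7.4182) R1 = R3 - (-0.259227) R1:  1.079913 phi_2 + 6.919706 phi_3 = -4.618287
  R3 <- R3 - (1.079913/7.319055) R2 = R3 - (0.147548) R2:  6.760367 phi_3 = -4.319923
Back-substitution:
  phi_hat_3 = -4.319923 / 6.760367 = -0.639007
  phi_hat_2 = (-2.022145 - (1.079913)(-0.639007)) / 7.319055 = -0.182001
  phi_hat_1 = (0.8576 - (0.8576)(-0.182001) - (-1.923)(-0.639007)) / 7.4182 = -0.029
So phi_hat = [-0.0290, -0.1820, -0.6390].
Therefore phi_hat_2 = -0.1820.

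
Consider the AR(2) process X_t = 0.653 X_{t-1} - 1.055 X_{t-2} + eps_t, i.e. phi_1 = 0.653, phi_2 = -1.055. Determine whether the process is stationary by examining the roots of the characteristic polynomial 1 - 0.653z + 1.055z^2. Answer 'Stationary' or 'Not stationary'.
\text{Not stationary}

The AR(p) characteristic polynomial is P(z) = 1 - 0.653z + 1.055z^2.
Stationarity requires all roots to lie outside the unit circle, i.e. |z| > 1 for every root.
Set 1 + (-0.653) z + (1.055) z^2 = 0, i.e. a z^2 + b z + c = 0 with a = 1.055, b = -0.653, c = 1.
Discriminant D = b^2 - 4ac = (-0.653)^2 - 4*(1.055)*1 = 0.426409 - (4.22) = -3.793591.
D < 0, so the roots are the complex-conjugate pair z = (-b +/- i sqrt(-D)) / (2a) = 0.3095 +/- 0.9231i.
For a conjugate pair |z|^2 = z * conj(z) = (product of roots) = c/a = 1/(1.055) = 0.947867, so |z| = sqrt(0.947867) = 0.9736 for both roots.
Moduli of all roots: 0.9736, 0.9736.
All moduli strictly greater than 1? No.
Verdict: Not stationary.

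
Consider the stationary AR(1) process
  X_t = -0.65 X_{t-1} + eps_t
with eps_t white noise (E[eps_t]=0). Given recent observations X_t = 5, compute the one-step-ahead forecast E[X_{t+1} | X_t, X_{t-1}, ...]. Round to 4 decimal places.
E[X_{t+1} \mid \mathcal F_t] = -3.2500

For an AR(p) model X_t = c + sum_i phi_i X_{t-i} + eps_t, the
one-step-ahead conditional mean is
  E[X_{t+1} | X_t, ...] = c + sum_i phi_i X_{t+1-i}.
Substitute known values:
  E[X_{t+1} | ...] = (-0.65) * (5)
                   = -3.2500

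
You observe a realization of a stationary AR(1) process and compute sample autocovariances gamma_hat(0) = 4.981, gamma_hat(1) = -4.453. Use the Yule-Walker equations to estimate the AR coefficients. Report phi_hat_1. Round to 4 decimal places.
\hat\phi_{1} = -0.8940

The Yule-Walker equations for an AR(p) process read, in matrix form,
  Gamma_p phi = r_p,   with   (Gamma_p)_{ij} = gamma(|i - j|),
                       (r_p)_i = gamma(i),   i,j = 1..p.
Substitute the sample gammas (Toeplitz matrix and right-hand side of size 1):
  Gamma_p = [[4.981]]
  r_p     = [-4.453]
With p = 1 this is the single equation gamma(0) phi_1 = gamma(1):
  phi_hat_1 = gamma(1) / gamma(0) = -4.453 / 4.981 = -0.8940.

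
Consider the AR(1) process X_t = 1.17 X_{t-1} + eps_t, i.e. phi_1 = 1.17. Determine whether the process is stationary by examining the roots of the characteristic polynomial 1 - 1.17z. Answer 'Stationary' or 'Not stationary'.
\text{Not stationary}

The AR(p) characteristic polynomial is P(z) = 1 - 1.17z.
Stationarity requires all roots to lie outside the unit circle, i.e. |z| > 1 for every root.
This is linear in z: 1 + (-1.17) z = 0  =>  z = -1/(-1.17) = 0.854701,  |z| = 0.854701.
Moduli of all roots: 0.8547.
All moduli strictly greater than 1? No.
Verdict: Not stationary.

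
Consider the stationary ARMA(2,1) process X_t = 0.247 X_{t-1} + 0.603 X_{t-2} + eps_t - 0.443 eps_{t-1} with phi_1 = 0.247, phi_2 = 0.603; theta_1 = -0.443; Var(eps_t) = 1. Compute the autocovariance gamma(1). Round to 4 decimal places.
\gamma(1) = -0.0870

Multiply the model equation by X_{t-k} and take expectations. With theta_0 = psi_0 = 1 and psi_j the MA(infinity) weights, this gives
  gamma(k) - sum_i phi_i gamma(k-i) = c_k,
  c_k = sigma^2 * sum_{j=k..q} theta_j psi_{j-k}   (c_k = 0 for k > q),
using gamma(-m) = gamma(m).
psi-weights needed (psi_j = theta_j + sum_i phi_i psi_{j-i}):
  psi_1 = theta_1 + phi_1 = -0.443 + (0.247) = -0.196
Right-hand sides:
  c_0 = sigma^2 (1 + theta_1 psi_1) = 1 * (1 + (-0.443)(-0.196)) = 1 * 1.086828 = 1.086828
  c_1 = sigma^2 theta_1 = 1 * (-0.443) = -0.443
  c_2 = 0
Equations for k = 0, 1, 2 (AR order 2, c_2 = 0):
  (E0) gamma(0) = phi_1 gamma(1) + phi_2 gamma(2) + c_0
  (E1) gamma(1) = phi_1 gamma(0) + phi_2 gamma(1) + c_1
  (E2) gamma(2) = phi_1 gamma(1) + phi_2 gamma(0)
From (E1): gamma(1) = A gamma(0) + B with
  A = phi_1 / (1 - phi_2) = 0.247 / 0.397 = 0.622166,   B = c_1 / (1 - phi_2) = -0.443 / 0.397 = -1.115869.
Insert (E2) into (E0): gamma(0) (1 - phi_2^2) = phi_1 (1 + phi_2) gamma(1) + c_0.
  phi_1 (1 + phi_2) = (0.247)(1.603) = 0.395941,   1 - phi_2^2 = 0.636391.
Replace gamma(1) by A gamma(0) + B and collect gamma(0):
  gamma(0) [0.636391 - (0.395941)(0.622166)] = (0.395941)(-1.115869) + 1.086828
  gamma(0) * 0.39005 = 0.64501
  gamma(0) = 0.64501 / 0.39005 = 1.65366.
  gamma(1) = A gamma(0) + B = (0.622166)(1.65366) + (-1.115869) = -0.087018.
Therefore gamma(1) = -0.0870 (to 4 decimal places).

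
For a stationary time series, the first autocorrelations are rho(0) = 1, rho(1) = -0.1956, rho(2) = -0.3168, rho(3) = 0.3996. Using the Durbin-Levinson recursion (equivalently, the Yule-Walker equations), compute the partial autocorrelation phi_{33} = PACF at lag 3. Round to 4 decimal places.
\phi_{33} = 0.2920

The PACF at lag k is phi_{kk}, the last component of the solution
to the Yule-Walker system G_k phi = r_k where
  (G_k)_{ij} = rho(|i - j|), (r_k)_i = rho(i), i,j = 1..k.
Equivalently, Durbin-Levinson gives phi_{kk} iteratively:
  phi_{11} = rho(1)
  phi_{kk} = [rho(k) - sum_{j=1..k-1} phi_{k-1,j} rho(k-j)]
            / [1 - sum_{j=1..k-1} phi_{k-1,j} rho(j)],
  phi_{k,j} = phi_{k-1,j} - phi_{kk} phi_{k-1,k-j},  j = 1..k-1.
Step k = 1:
  phi_11 = rho(1) = -0.1956.
Step k = 2:
  phi_22 = [rho(2) - phi_11 rho(1)] / [1 - phi_11 rho(1)] = [-0.3168 - (-0.1956)(-0.1956)] / [1 - (-0.1956)(-0.1956)]
         = -0.35505936 / 0.96174064 = -0.369184.
  Update: phi_21 = phi_11 - phi_22 phi_11 = -0.1956 - (-0.369184)(-0.1956) = -0.267812.
Step k = 3:
  phi_33 = [rho(3) - phi_21 rho(2) - phi_22 rho(1)] / [1 - phi_21 rho(1) - phi_22 rho(2)]
    numerator   = 0.3996 - (-0.267812)(-0.3168) - (-0.369184)(-0.1956) = 0.24254462
    denominator = 1 - (-0.267812)(-0.1956) - (-0.369184)(-0.3168) = 0.83065837
  phi_33 = 0.24254462 / 0.83065837 = 0.292.
Therefore phi_{33} = 0.2920.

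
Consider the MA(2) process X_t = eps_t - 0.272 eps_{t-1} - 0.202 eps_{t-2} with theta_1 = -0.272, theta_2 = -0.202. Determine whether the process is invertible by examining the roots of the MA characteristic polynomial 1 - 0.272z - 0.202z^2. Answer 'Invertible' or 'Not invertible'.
\text{Invertible}

The MA(q) characteristic polynomial is P(z) = 1 - 0.272z - 0.202z^2.
Invertibility requires all roots to lie outside the unit circle, i.e. |z| > 1 for every root.
Set 1 + (-0.272) z + (-0.202) z^2 = 0, i.e. a z^2 + b z + c = 0 with a = -0.202, b = -0.272, c = 1.
Discriminant D = b^2 - 4ac = (-0.272)^2 - 4*(-0.202)*1 = 0.073984 - (-0.808) = 0.881984.
D >= 0, so the roots are real: z = (-b +/- sqrt(D)) / (2a) = (0.272 +/- 0.93914) / (-0.404).
  z_1 = (0.272 + 0.93914) / (-0.404) = -2.9979,   |z_1| = 2.9979.
  z_2 = (0.272 - 0.93914) / (-0.404) = 1.6513,   |z_2| = 1.6513.
Moduli of all roots: 2.9979, 1.6513.
All moduli strictly greater than 1? Yes.
Verdict: Invertible.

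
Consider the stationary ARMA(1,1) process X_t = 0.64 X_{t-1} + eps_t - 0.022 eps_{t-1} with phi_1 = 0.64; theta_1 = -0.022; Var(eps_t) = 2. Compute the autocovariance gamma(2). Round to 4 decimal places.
\gamma(2) = 1.3210

Multiply the model equation by X_{t-k} and take expectations. With theta_0 = psi_0 = 1 and psi_j the MA(infinity) weights, this gives
  gamma(k) - sum_i phi_i gamma(k-i) = c_k,
  c_k = sigma^2 * sum_{j=k..q} theta_j psi_{j-k}   (c_k = 0 for k > q),
using gamma(-m) = gamma(m).
psi-weights needed (psi_j = theta_j + sum_i phi_i psi_{j-i}):
  psi_1 = theta_1 + phi_1 = -0.022 + (0.64) = 0.618
Right-hand sides:
  c_0 = sigma^2 (1 + theta_1 psi_1) = 2 * (1 + (-0.022)(0.618)) = 2 * 0.986404 = 1.972808
  c_1 = sigma^2 theta_1 = 2 * (-0.022) = -0.044
  c_2 = 0
Equations for k = 0 and k = 1 (AR order 1):
  gamma(0) = phi_1 gamma(1) + c_0
  gamma(1) = phi_1 gamma(0) + c_1
Substituting the second into the first: gamma(0) (1 - phi_1^2) = c_0 + phi_1 c_1, so
  gamma(0) = (c_0 + phi_1 c_1) / (1 - phi_1^2) = (1.972808 + (0.64)(-0.044)) / (1 - (0.64)^2) = 1.944648 / 0.5904 = 3.29378.
  gamma(1) = phi_1 gamma(0) + c_1 = (0.64)(3.29378) + (-0.044) = 2.06402.
For k = 2 (> q): gamma(2) = phi_1 gamma(1) = (0.64)(2.06402) = 1.320972.
Therefore gamma(2) = 1.3210 (to 4 decimal places).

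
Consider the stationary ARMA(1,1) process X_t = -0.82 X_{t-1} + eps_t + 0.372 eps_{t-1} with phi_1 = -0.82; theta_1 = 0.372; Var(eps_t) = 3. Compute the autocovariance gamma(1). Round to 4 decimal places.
\gamma(1) = -2.8511

Multiply the model equation by X_{t-k} and take expectations. With theta_0 = psi_0 = 1 and psi_j the MA(infinity) weights, this gives
  gamma(k) - sum_i phi_i gamma(k-i) = c_k,
  c_k = sigma^2 * sum_{j=k..q} theta_j psi_{j-k}   (c_k = 0 for k > q),
using gamma(-m) = gamma(m).
psi-weights needed (psi_j = theta_j + sum_i phi_i psi_{j-i}):
  psi_1 = theta_1 + phi_1 = 0.372 + (-0.82) = -0.448
Right-hand sides:
  c_0 = sigma^2 (1 + theta_1 psi_1) = 3 * (1 + (0.372)(-0.448)) = 3 * 0.833344 = 2.500032
  c_1 = sigma^2 theta_1 = 3 * (0.372) = 1.116
  c_2 = 0
Equations for k = 0 and k = 1 (AR order 1):
  gamma(0) = phi_1 gamma(1) + c_0
  gamma(1) = phi_1 gamma(0) + c_1
Substituting the second into the first: gamma(0) (1 - phi_1^2) = c_0 + phi_1 c_1, so
  gamma(0) = (c_0 + phi_1 c_1) / (1 - phi_1^2) = (2.500032 + (-0.82)(1.116)) / (1 - (-0.82)^2) = 1.584912 / 0.3276 = 4.837949.
  gamma(1) = phi_1 gamma(0) + c_1 = (-0.82)(4.837949) + (1.116) = -2.851118.
Therefore gamma(1) = -2.8511 (to 4 decimal places).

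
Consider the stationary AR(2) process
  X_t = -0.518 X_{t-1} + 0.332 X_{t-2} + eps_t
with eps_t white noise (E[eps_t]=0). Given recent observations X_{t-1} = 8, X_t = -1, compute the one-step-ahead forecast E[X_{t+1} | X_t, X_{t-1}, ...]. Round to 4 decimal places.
E[X_{t+1} \mid \mathcal F_t] = 3.1740

For an AR(p) model X_t = c + sum_i phi_i X_{t-i} + eps_t, the
one-step-ahead conditional mean is
  E[X_{t+1} | X_t, ...] = c + sum_i phi_i X_{t+1-i}.
Substitute known values:
  E[X_{t+1} | ...] = (-0.518) * (-1) + (0.332) * (8)
                   = 3.1740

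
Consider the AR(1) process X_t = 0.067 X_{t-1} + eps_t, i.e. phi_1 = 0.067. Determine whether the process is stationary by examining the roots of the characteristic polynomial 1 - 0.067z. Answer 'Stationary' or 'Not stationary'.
\text{Stationary}

The AR(p) characteristic polynomial is P(z) = 1 - 0.067z.
Stationarity requires all roots to lie outside the unit circle, i.e. |z| > 1 for every root.
This is linear in z: 1 + (-0.067) z = 0  =>  z = -1/(-0.067) = 14.925373,  |z| = 14.925373.
Moduli of all roots: 14.9254.
All moduli strictly greater than 1? Yes.
Verdict: Stationary.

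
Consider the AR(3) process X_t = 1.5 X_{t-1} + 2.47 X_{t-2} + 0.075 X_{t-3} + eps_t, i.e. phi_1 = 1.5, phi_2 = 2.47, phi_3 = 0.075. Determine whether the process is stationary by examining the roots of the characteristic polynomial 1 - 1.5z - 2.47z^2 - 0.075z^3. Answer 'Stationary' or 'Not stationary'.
\text{Not stationary}

The AR(p) characteristic polynomial is P(z) = 1 - 1.5z - 2.47z^2 - 0.075z^3.
Stationarity requires all roots to lie outside the unit circle, i.e. |z| > 1 for every root.
Degree 3: look for a simple real root z0 first, then factor out (1 - z/z0) and solve the remaining quadratic.
Testing z0 = 0.4: P(0.4) = 1 + (-1.5)(0.4) + (-2.47)(0.4)^2 + (-0.075)(0.4)^3
  = 1 + (-0.6) + (-0.3952) + (-0.0048) = 0.  So z_0 = 0.4 is a root, |z_0| = 0.4.
Divide out the factor (1 - 2.5 z) = (1 - z/z0) (since 1/z0 = 2.5):
  P(z) = (1 - 2.5 z)(1 + (1) z + (0.03) z^2)
  [check: z-coef 1 - (2.5) = -1.5; z^2-coef 0.03 - (2.5)(1) = -2.47; z^3-coef -(2.5)(0.03) = -0.075.]
Remaining roots from the quadratic factor 1 + (1) z + (0.03) z^2:
  Set 1 + (1) z + (0.03) z^2 = 0, i.e. a z^2 + b z + c = 0 with a = 0.03, b = 1, c = 1.
  Discriminant D = b^2 - 4ac = (1)^2 - 4*(0.03)*1 = 1 - (0.12) = 0.88.
  D >= 0, so the roots are real: z = (-b +/- sqrt(D)) / (2a) = (-1 +/- 0.938083) / (0.06).
    z_1 = (-1 + 0.938083) / (0.06) = -1.0319,   |z_1| = 1.0319.
    z_2 = (-1 - 0.938083) / (0.06) = -32.3014,   |z_2| = 32.3014.
Moduli of all roots: 0.4000, 1.0319, 32.3014.
All moduli strictly greater than 1? No.
Verdict: Not stationary.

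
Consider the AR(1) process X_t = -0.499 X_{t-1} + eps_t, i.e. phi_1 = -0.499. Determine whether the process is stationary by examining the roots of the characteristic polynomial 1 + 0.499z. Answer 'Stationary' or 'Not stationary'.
\text{Stationary}

The AR(p) characteristic polynomial is P(z) = 1 + 0.499z.
Stationarity requires all roots to lie outside the unit circle, i.e. |z| > 1 for every root.
This is linear in z: 1 + (0.499) z = 0  =>  z = -1/(0.499) = -2.004008,  |z| = 2.004008.
Moduli of all roots: 2.0040.
All moduli strictly greater than 1? Yes.
Verdict: Stationary.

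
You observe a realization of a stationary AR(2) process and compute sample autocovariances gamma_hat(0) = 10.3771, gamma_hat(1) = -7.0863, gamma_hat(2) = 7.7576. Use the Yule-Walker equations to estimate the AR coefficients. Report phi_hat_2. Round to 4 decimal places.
\hat\phi_{2} = 0.5270

The Yule-Walker equations for an AR(p) process read, in matrix form,
  Gamma_p phi = r_p,   with   (Gamma_p)_{ij} = gamma(|i - j|),
                       (r_p)_i = gamma(i),   i,j = 1..p.
Substitute the sample gammas (Toeplitz matrix and right-hand side of size 2):
  Gamma_p = [[10.3771, -7.0863], [-7.0863, 10.3771]]
  r_p     = [-7.0863, 7.7576]
Written out:
  10.3771 phi_1 - 7.0863 phi_2 = -7.0863
  -7.0863 phi_1 + 10.3771 phi_2 = 7.7576
Solve by Cramer's rule:
  det = gamma(0)^2 - gamma(1)^2 = (10.3771)^2 - (-7.0863)^2 = 107.68420441 - 50.21564769 = 57.46855672
  phi_hat_1 = [gamma(1) gamma(0) - gamma(1) gamma(2)] / det = [(-7.0863)(10.3771) - (-7.0863)(7.7576)] / 57.46855672 = -18.56256285 / 57.46855672 = -0.323
  phi_hat_2 = [gamma(0) gamma(2) - gamma(1)^2] / det = [(10.3771)(7.7576) - (-7.0863)^2] / 57.46855672 = 30.28574327 / 57.46855672 = 0.527
So phi_hat = [-0.3230, 0.5270].
Therefore phi_hat_2 = 0.5270.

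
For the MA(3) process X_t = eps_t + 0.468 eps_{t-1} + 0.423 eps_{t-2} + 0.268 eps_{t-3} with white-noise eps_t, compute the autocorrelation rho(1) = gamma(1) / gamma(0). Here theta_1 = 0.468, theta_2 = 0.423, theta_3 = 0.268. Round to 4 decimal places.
\rho(1) = 0.5302

For an MA(q) process with theta_0 = 1, the autocovariance is
  gamma(k) = sigma^2 * sum_{i=0..q-k} theta_i * theta_{i+k},
and rho(k) = gamma(k) / gamma(0). Sigma^2 cancels.
  numerator   = (1)*(0.468) + (0.468)*(0.423) + (0.423)*(0.268) = 0.779328.
  denominator = (1)^2 + (0.468)^2 + (0.423)^2 + (0.268)^2 = 1.469777.
  rho(1) = 0.779328 / 1.469777 = 0.5302.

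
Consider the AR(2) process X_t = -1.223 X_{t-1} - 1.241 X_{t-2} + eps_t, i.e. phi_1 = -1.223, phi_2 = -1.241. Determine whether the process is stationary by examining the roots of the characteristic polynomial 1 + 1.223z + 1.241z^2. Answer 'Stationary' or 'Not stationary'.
\text{Not stationary}

The AR(p) characteristic polynomial is P(z) = 1 + 1.223z + 1.241z^2.
Stationarity requires all roots to lie outside the unit circle, i.e. |z| > 1 for every root.
Set 1 + (1.223) z + (1.241) z^2 = 0, i.e. a z^2 + b z + c = 0 with a = 1.241, b = 1.223, c = 1.
Discriminant D = b^2 - 4ac = (1.223)^2 - 4*(1.241)*1 = 1.495729 - (4.964) = -3.468271.
D < 0, so the roots are the complex-conjugate pair z = (-b +/- i sqrt(-D)) / (2a) = -0.4927 +/- 0.7503i.
For a conjugate pair |z|^2 = z * conj(z) = (product of roots) = c/a = 1/(1.241) = 0.805802, so |z| = sqrt(0.805802) = 0.8977 for both roots.
Moduli of all roots: 0.8977, 0.8977.
All moduli strictly greater than 1? No.
Verdict: Not stationary.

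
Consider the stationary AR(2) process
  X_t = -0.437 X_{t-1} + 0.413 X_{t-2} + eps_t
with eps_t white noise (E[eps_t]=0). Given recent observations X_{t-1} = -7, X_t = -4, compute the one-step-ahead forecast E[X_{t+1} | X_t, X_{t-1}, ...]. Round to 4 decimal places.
E[X_{t+1} \mid \mathcal F_t] = -1.1430

For an AR(p) model X_t = c + sum_i phi_i X_{t-i} + eps_t, the
one-step-ahead conditional mean is
  E[X_{t+1} | X_t, ...] = c + sum_i phi_i X_{t+1-i}.
Substitute known values:
  E[X_{t+1} | ...] = (-0.437) * (-4) + (0.413) * (-7)
                   = -1.1430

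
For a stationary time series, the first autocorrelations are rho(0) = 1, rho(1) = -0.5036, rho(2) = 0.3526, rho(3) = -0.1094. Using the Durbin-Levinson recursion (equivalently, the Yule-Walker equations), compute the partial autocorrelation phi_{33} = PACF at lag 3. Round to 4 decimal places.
\phi_{33} = 0.1519

The PACF at lag k is phi_{kk}, the last component of the solution
to the Yule-Walker system G_k phi = r_k where
  (G_k)_{ij} = rho(|i - j|), (r_k)_i = rho(i), i,j = 1..k.
Equivalently, Durbin-Levinson gives phi_{kk} iteratively:
  phi_{11} = rho(1)
  phi_{kk} = [rho(k) - sum_{j=1..k-1} phi_{k-1,j} rho(k-j)]
            / [1 - sum_{j=1..k-1} phi_{k-1,j} rho(j)],
  phi_{k,j} = phi_{k-1,j} - phi_{kk} phi_{k-1,k-j},  j = 1..k-1.
Step k = 1:
  phi_11 = rho(1) = -0.5036.
Step k = 2:
  phi_22 = [rho(2) - phi_11 rho(1)] / [1 - phi_11 rho(1)] = [0.3526 - (-0.5036)(-0.5036)] / [1 - (-0.5036)(-0.5036)]
         = 0.09898704 / 0.74638704 = 0.132622.
  Update: phi_21 = phi_11 - phi_22 phi_11 = -0.5036 - (0.132622)(-0.5036) = -0.436812.
Step k = 3:
  phi_33 = [rho(3) - phi_21 rho(2) - phi_22 rho(1)] / [1 - phi_21 rho(1) - phi_22 rho(2)]
    numerator   = -0.1094 - (-0.436812)(0.3526) - (0.132622)(-0.5036) = 0.11140806
    denominator = 1 - (-0.436812)(-0.5036) - (0.132622)(0.3526) = 0.73325922
  phi_33 = 0.11140806 / 0.73325922 = 0.1519.
Therefore phi_{33} = 0.1519.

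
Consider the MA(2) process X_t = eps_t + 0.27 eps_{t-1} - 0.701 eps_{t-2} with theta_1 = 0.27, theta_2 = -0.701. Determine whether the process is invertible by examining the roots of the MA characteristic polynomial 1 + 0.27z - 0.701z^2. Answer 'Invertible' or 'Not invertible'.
\text{Invertible}

The MA(q) characteristic polynomial is P(z) = 1 + 0.27z - 0.701z^2.
Invertibility requires all roots to lie outside the unit circle, i.e. |z| > 1 for every root.
Set 1 + (0.27) z + (-0.701) z^2 = 0, i.e. a z^2 + b z + c = 0 with a = -0.701, b = 0.27, c = 1.
Discriminant D = b^2 - 4ac = (0.27)^2 - 4*(-0.701)*1 = 0.0729 - (-2.804) = 2.8769.
D >= 0, so the roots are real: z = (-b +/- sqrt(D)) / (2a) = (-0.27 +/- 1.696143) / (-1.402).
  z_1 = (-0.27 + 1.696143) / (-1.402) = -1.0172,   |z_1| = 1.0172.
  z_2 = (-0.27 - 1.696143) / (-1.402) = 1.4024,   |z_2| = 1.4024.
Moduli of all roots: 1.0172, 1.4024.
All moduli strictly greater than 1? Yes.
Verdict: Invertible.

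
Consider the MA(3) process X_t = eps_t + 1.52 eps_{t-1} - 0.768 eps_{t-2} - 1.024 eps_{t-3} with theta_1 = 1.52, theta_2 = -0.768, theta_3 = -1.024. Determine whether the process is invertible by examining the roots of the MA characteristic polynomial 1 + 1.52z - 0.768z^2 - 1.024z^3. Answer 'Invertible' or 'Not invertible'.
\text{Not invertible}

The MA(q) characteristic polynomial is P(z) = 1 + 1.52z - 0.768z^2 - 1.024z^3.
Invertibility requires all roots to lie outside the unit circle, i.e. |z| > 1 for every root.
Degree 3: look for a simple real root z0 first, then factor out (1 - z/z0) and solve the remaining quadratic.
Testing z0 = -0.625: P(-0.625) = 1 + (1.52)(-0.625) + (-0.768)(-0.625)^2 + (-1.024)(-0.625)^3
  = 1 + (-0.95) + (-0.3) + (0.25) = 0.  So z_0 = -0.625 is a root, |z_0| = 0.625.
Divide out the factor (1 + 1.6 z) = (1 - z/z0) (since 1/z0 = -1.6):
  P(z) = (1 + 1.6 z)(1 + (-0.08) z + (-0.64) z^2)
  [check: z-coef -0.08 - (-1.6) = 1.52; z^2-coef -0.64 - (-1.6)(-0.08) = -0.768; z^3-coef -(-1.6)(-0.64) = -1.024.]
Remaining roots from the quadratic factor 1 + (-0.08) z + (-0.64) z^2:
  Set 1 + (-0.08) z + (-0.64) z^2 = 0, i.e. a z^2 + b z + c = 0 with a = -0.64, b = -0.08, c = 1.
  Discriminant D = b^2 - 4ac = (-0.08)^2 - 4*(-0.64)*1 = 0.0064 - (-2.56) = 2.5664.
  D >= 0, so the roots are real: z = (-b +/- sqrt(D)) / (2a) = (0.08 +/- 1.601999) / (-1.28).
    z_1 = (0.08 + 1.601999) / (-1.28) = -1.3141,   |z_1| = 1.3141.
    z_2 = (0.08 - 1.601999) / (-1.28) = 1.1891,   |z_2| = 1.1891.
Moduli of all roots: 0.6250, 1.3141, 1.1891.
All moduli strictly greater than 1? No.
Verdict: Not invertible.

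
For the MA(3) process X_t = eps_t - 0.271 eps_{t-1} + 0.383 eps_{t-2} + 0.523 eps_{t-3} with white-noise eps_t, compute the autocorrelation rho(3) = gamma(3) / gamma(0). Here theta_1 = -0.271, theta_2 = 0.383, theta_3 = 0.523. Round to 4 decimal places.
\rho(3) = 0.3501

For an MA(q) process with theta_0 = 1, the autocovariance is
  gamma(k) = sigma^2 * sum_{i=0..q-k} theta_i * theta_{i+k},
and rho(k) = gamma(k) / gamma(0). Sigma^2 cancels.
  numerator   = (1)*(0.523) = 0.523.
  denominator = (1)^2 + (-0.271)^2 + (0.383)^2 + (0.523)^2 = 1.493659.
  rho(3) = 0.523 / 1.493659 = 0.3501.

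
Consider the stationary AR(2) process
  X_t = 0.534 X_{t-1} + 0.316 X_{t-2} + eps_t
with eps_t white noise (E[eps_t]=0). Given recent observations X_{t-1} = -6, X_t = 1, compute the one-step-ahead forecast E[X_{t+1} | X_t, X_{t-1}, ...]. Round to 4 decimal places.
E[X_{t+1} \mid \mathcal F_t] = -1.3620

For an AR(p) model X_t = c + sum_i phi_i X_{t-i} + eps_t, the
one-step-ahead conditional mean is
  E[X_{t+1} | X_t, ...] = c + sum_i phi_i X_{t+1-i}.
Substitute known values:
  E[X_{t+1} | ...] = (0.534) * (1) + (0.316) * (-6)
                   = -1.3620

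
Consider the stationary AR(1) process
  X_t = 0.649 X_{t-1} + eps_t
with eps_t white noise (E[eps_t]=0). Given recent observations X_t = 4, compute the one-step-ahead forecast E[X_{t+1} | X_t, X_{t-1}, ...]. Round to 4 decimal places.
E[X_{t+1} \mid \mathcal F_t] = 2.5960

For an AR(p) model X_t = c + sum_i phi_i X_{t-i} + eps_t, the
one-step-ahead conditional mean is
  E[X_{t+1} | X_t, ...] = c + sum_i phi_i X_{t+1-i}.
Substitute known values:
  E[X_{t+1} | ...] = (0.649) * (4)
                   = 2.5960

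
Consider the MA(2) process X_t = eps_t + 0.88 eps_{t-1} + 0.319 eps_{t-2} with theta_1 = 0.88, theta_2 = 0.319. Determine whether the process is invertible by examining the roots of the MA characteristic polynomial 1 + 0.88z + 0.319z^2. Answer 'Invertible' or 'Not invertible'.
\text{Invertible}

The MA(q) characteristic polynomial is P(z) = 1 + 0.88z + 0.319z^2.
Invertibility requires all roots to lie outside the unit circle, i.e. |z| > 1 for every root.
Set 1 + (0.88) z + (0.319) z^2 = 0, i.e. a z^2 + b z + c = 0 with a = 0.319, b = 0.88, c = 1.
Discriminant D = b^2 - 4ac = (0.88)^2 - 4*(0.319)*1 = 0.7744 - (1.276) = -0.5016.
D < 0, so the roots are the complex-conjugate pair z = (-b +/- i sqrt(-D)) / (2a) = -1.3793 +/- 1.1101i.
For a conjugate pair |z|^2 = z * conj(z) = (product of roots) = c/a = 1/(0.319) = 3.134796, so |z| = sqrt(3.134796) = 1.7705 for both roots.
Moduli of all roots: 1.7705, 1.7705.
All moduli strictly greater than 1? Yes.
Verdict: Invertible.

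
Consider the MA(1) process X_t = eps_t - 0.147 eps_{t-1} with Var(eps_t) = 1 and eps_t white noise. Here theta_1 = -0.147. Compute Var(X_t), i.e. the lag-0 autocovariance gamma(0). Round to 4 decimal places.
\gamma(0) = 1.0216

For an MA(q) process X_t = eps_t + sum_i theta_i eps_{t-i} with
Var(eps_t) = sigma^2, the variance is
  gamma(0) = sigma^2 * (1 + sum_i theta_i^2).
  sum_i theta_i^2 = (-0.147)^2 = 0.021609.
  gamma(0) = 1 * (1 + 0.021609) = 1 * 1.021609 = 1.021609, which rounds to 1.0216.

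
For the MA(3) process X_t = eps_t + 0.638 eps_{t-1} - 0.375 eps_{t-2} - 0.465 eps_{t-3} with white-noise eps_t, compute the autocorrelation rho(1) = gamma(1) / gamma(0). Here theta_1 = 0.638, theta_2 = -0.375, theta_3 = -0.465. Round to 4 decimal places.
\rho(1) = 0.3249

For an MA(q) process with theta_0 = 1, the autocovariance is
  gamma(k) = sigma^2 * sum_{i=0..q-k} theta_i * theta_{i+k},
and rho(k) = gamma(k) / gamma(0). Sigma^2 cancels.
  numerator   = (1)*(0.638) + (0.638)*(-0.375) + (-0.375)*(-0.465) = 0.573125.
  denominator = (1)^2 + (0.638)^2 + (-0.375)^2 + (-0.465)^2 = 1.763894.
  rho(1) = 0.573125 / 1.763894 = 0.3249.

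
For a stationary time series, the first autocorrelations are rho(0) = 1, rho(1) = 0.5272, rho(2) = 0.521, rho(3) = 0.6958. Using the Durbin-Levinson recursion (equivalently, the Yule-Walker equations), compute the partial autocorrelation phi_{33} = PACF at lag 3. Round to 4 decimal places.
\phi_{33} = 0.5250

The PACF at lag k is phi_{kk}, the last component of the solution
to the Yule-Walker system G_k phi = r_k where
  (G_k)_{ij} = rho(|i - j|), (r_k)_i = rho(i), i,j = 1..k.
Equivalently, Durbin-Levinson gives phi_{kk} iteratively:
  phi_{11} = rho(1)
  phi_{kk} = [rho(k) - sum_{j=1..k-1} phi_{k-1,j} rho(k-j)]
            / [1 - sum_{j=1..k-1} phi_{k-1,j} rho(j)],
  phi_{k,j} = phi_{k-1,j} - phi_{kk} phi_{k-1,k-j},  j = 1..k-1.
Step k = 1:
  phi_11 = rho(1) = 0.5272.
Step k = 2:
  phi_22 = [rho(2) - phi_11 rho(1)] / [1 - phi_11 rho(1)] = [0.521 - (0.5272)(0.5272)] / [1 - (0.5272)(0.5272)]
         = 0.24306016 / 0.72206016 = 0.33662.
  Update: phi_21 = phi_11 - phi_22 phi_11 = 0.5272 - (0.33662)(0.5272) = 0.349734.
Step k = 3:
  phi_33 = [rho(3) - phi_21 rho(2) - phi_22 rho(1)] / [1 - phi_21 rho(1) - phi_22 rho(2)]
    numerator   = 0.6958 - (0.349734)(0.521) - (0.33662)(0.5272) = 0.33612246
    denominator = 1 - (0.349734)(0.5272) - (0.33662)(0.521) = 0.64024116
  phi_33 = 0.33612246 / 0.64024116 = 0.525.
Therefore phi_{33} = 0.5250.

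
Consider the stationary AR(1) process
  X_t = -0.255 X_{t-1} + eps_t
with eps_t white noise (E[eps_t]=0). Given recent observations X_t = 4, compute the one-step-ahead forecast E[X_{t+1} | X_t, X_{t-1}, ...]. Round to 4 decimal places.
E[X_{t+1} \mid \mathcal F_t] = -1.0200

For an AR(p) model X_t = c + sum_i phi_i X_{t-i} + eps_t, the
one-step-ahead conditional mean is
  E[X_{t+1} | X_t, ...] = c + sum_i phi_i X_{t+1-i}.
Substitute known values:
  E[X_{t+1} | ...] = (-0.255) * (4)
                   = -1.0200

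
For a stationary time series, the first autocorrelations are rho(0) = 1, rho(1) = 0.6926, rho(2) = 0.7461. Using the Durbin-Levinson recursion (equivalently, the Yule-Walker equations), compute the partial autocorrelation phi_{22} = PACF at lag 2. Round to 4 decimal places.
\phi_{22} = 0.5120

The PACF at lag k is phi_{kk}, the last component of the solution
to the Yule-Walker system G_k phi = r_k where
  (G_k)_{ij} = rho(|i - j|), (r_k)_i = rho(i), i,j = 1..k.
Equivalently, Durbin-Levinson gives phi_{kk} iteratively:
  phi_{11} = rho(1)
  phi_{kk} = [rho(k) - sum_{j=1..k-1} phi_{k-1,j} rho(k-j)]
            / [1 - sum_{j=1..k-1} phi_{k-1,j} rho(j)],
  phi_{k,j} = phi_{k-1,j} - phi_{kk} phi_{k-1,k-j},  j = 1..k-1.
Step k = 1:
  phi_11 = rho(1) = 0.6926.
Step k = 2:
  phi_22 = [rho(2) - phi_11 rho(1)] / [1 - phi_11 rho(1)] = [0.7461 - (0.6926)(0.6926)] / [1 - (0.6926)(0.6926)]
         = 0.26640524 / 0.52030524 = 0.512.
Therefore phi_{22} = 0.5120.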